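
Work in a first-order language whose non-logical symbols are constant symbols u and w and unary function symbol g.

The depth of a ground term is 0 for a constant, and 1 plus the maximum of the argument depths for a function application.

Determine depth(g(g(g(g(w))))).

depth(g(w)) = 1 + depth(w) = 1 + 0 = 1
depth(g(g(w))) = 1 + depth(g(w)) = 1 + 1 = 2
depth(g(g(g(w)))) = 1 + depth(g(g(w))) = 1 + 2 = 3
depth(g(g(g(g(w))))) = 1 + depth(g(g(g(w)))) = 1 + 3 = 4

4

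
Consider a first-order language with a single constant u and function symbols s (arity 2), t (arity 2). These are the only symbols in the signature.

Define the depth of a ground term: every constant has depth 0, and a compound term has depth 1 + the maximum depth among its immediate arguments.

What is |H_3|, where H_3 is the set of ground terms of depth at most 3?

723

If N_k denotes the number of depth-≤k ground terms, the 1 constant gives N_0 = 1, and each function symbol of arity r contributes N_{k-1}^r new terms at level k: N_k = 1 + N_{k-1}^2 + N_{k-1}^2.
N_0 = 1
N_1 = 1 + 1^2 + 1^2 = 3
N_2 = 1 + 3^2 + 3^2 = 19
N_3 = 1 + 19^2 + 19^2 = 723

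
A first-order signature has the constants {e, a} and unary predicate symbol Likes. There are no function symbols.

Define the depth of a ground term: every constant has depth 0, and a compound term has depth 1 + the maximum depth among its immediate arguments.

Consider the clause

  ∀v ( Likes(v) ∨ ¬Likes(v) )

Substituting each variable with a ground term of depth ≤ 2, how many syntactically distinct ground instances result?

Ground terms of depth ≤ 2:
  With no function symbols every ground term is a constant, so there are exactly 2 ground terms at every depth bound.
  N_0 = 2
  N_1 = 2
  N_2 = 2
  Explicitly: e, a.
So there are 2 ground terms available for substitution.
There is 1 variable to instantiate (v),  occurring in at least one literal, so different choices give different ground instances.
Number of ground instances = 2.

2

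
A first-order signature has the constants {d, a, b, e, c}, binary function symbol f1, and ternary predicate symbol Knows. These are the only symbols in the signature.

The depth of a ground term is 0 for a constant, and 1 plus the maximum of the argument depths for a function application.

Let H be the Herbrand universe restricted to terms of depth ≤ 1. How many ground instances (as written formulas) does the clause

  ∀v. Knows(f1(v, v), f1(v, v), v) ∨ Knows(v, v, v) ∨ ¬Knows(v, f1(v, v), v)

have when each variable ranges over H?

Ground terms of depth ≤ 1:
  Let N_k count ground terms of depth at most k. Each non-constant term of depth ≤ k is some function symbol applied to depth-≤(k−1) arguments, giving N_k = 5 + N_{k-1}^2.
  N_0 = 5
  N_1 = 5 + 5^2 = 30
So there are 30 ground terms available for substitution.
The body mentions the single quantified variable v; since ground terms form a free algebra, no two substitutions collapse to the same formula.
Number of ground instances = 30.

30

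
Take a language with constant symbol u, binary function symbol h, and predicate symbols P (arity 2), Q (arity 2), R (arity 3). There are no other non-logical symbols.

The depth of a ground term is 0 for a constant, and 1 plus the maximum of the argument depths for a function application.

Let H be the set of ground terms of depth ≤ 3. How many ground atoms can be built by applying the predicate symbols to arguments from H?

18928

First count ground terms of depth ≤ 3.
If N_k denotes the number of depth-≤k ground terms, the 1 constant gives N_0 = 1, and each function symbol of arity r contributes N_{k-1}^r new terms at level k: N_k = 1 + N_{k-1}^2.
N_0 = 1
N_1 = 1 + 1^2 = 2
N_2 = 1 + 2^2 = 5
N_3 = 1 + 5^2 = 26
So |H| = 26.
A ground atom is a predicate applied to a tuple of terms from H, so the count is the sum over predicates of |H|^arity:
  P: 26^2 = 676;  Q: 26^2 = 676;  R: 26^3 = 17576
Total ground atoms: 676 + 676 + 17576 = 18928.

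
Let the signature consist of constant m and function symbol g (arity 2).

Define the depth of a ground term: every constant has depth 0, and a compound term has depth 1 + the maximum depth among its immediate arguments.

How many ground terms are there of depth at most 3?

26

Count level by level. With function symbols g/2, the terms of depth ≤ k are the 1 constant together with each function applied to depth-≤(k−1) tuples, so N_k = 1 + N_{k-1}^2.
N_0 = 1
N_1 = 1 + 1^2 = 2
N_2 = 1 + 2^2 = 5
N_3 = 1 + 5^2 = 26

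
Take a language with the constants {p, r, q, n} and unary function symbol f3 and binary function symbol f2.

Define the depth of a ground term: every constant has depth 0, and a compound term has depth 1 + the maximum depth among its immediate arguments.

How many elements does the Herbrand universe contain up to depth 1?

If N_k denotes the number of depth-≤k ground terms, the 4 constants give N_0 = 4, and each function symbol of arity r contributes N_{k-1}^r new terms at level k: N_k = 4 + N_{k-1} + N_{k-1}^2.
N_0 = 4
N_1 = 4 + 4 + 4^2 = 24

24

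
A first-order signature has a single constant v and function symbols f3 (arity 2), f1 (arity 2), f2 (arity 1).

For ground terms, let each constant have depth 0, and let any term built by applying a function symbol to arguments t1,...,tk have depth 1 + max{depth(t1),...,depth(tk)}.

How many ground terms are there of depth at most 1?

Write N_k for the number of ground terms of depth ≤ k. A term of depth ≤ k is either a constant or a function symbol applied to arguments of depth ≤ k−1, so N_k = 1 + N_{k-1}^2 + N_{k-1}^2 + N_{k-1}.
N_0 = 1
N_1 = 1 + 1^2 + 1^2 + 1 = 4

4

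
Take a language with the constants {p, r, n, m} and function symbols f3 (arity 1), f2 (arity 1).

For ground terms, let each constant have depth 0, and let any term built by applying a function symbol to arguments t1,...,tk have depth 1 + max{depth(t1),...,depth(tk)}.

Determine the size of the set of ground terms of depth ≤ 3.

60

If N_k denotes the number of depth-≤k ground terms, the 4 constants give N_0 = 4, and each function symbol of arity r contributes N_{k-1}^r new terms at level k: N_k = 4 + N_{k-1} + N_{k-1}.
N_0 = 4
N_1 = 4 + 4 + 4 = 12
N_2 = 4 + 12 + 12 = 28
N_3 = 4 + 28 + 28 = 60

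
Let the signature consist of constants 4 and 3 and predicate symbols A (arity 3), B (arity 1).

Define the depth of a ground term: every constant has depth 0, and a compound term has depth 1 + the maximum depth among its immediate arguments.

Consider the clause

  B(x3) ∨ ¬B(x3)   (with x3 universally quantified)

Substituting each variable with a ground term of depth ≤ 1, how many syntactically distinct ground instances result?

Ground terms of depth ≤ 1:
  With no function symbols every ground term is a constant, so there are exactly 2 ground terms at every depth bound.
  N_0 = 2
  N_1 = 2
So there are 2 ground terms available for substitution.
The variable x3 ranges independently over the available ground terms, and distinct assignments produce distinct instances.
Number of ground instances = 2.

2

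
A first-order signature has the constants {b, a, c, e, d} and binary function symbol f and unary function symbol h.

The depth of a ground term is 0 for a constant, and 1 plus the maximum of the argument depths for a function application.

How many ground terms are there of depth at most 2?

Let N_k = |{terms of depth ≤ k}|. Then N_0 = 5 and N_k = 5 + N_{k-1}^2 + N_{k-1} for k ≥ 1 (one summand per function symbol, arity giving the exponent).
N_0 = 5
N_1 = 5 + 5^2 + 5 = 35
N_2 = 5 + 35^2 + 35 = 1265

1265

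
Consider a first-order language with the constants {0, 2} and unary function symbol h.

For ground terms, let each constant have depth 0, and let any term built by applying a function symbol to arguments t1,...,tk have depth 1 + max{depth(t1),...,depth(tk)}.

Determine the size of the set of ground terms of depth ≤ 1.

Let N_k = |{terms of depth ≤ k}|. Then N_0 = 2 and N_k = 2 + N_{k-1} for k ≥ 1 (one summand per function symbol, arity giving the exponent).
N_0 = 2
N_1 = 2 + 2 = 4

4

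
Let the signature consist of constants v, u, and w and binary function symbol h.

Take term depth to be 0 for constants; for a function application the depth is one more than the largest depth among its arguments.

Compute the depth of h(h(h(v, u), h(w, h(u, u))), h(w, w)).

depth(h(v, u)) = 1 + max(0, 0) = 1
depth(h(u, u)) = 1 + max(0, 0) = 1
depth(h(w, h(u, u))) = 1 + max(0, 1) = 2
depth(h(h(v, u), h(w, h(u, u)))) = 1 + max(1, 2) = 3
depth(h(w, w)) = 1 + max(0, 0) = 1
depth(h(h(h(v, u), h(w, h(u, u))), h(w, w))) = 1 + max(3, 1) = 4

4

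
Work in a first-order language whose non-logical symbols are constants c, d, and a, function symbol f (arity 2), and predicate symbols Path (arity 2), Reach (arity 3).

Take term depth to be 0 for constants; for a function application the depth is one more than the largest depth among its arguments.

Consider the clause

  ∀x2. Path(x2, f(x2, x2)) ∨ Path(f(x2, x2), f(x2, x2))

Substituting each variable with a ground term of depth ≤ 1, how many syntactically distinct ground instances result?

12

Ground terms of depth ≤ 1:
  If N_k denotes the number of depth-≤k ground terms, the 3 constants give N_0 = 3, and each function symbol of arity r contributes N_{k-1}^r new terms at level k: N_k = 3 + N_{k-1}^2.
  N_0 = 3
  N_1 = 3 + 3^2 = 12
So there are 12 ground terms available for substitution.
The clause has 1 distinct variable (x2), which appears in the body. In the free term algebra distinct substitutions yield syntactically distinct ground instances.
Number of ground instances = 12.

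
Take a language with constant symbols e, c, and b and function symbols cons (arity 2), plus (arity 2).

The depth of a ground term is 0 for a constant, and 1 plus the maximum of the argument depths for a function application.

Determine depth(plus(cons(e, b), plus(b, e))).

depth(cons(e, b)) = 1 + max(0, 0) = 1
depth(plus(b, e)) = 1 + max(0, 0) = 1
depth(plus(cons(e, b), plus(b, e))) = 1 + max(1, 1) = 2

2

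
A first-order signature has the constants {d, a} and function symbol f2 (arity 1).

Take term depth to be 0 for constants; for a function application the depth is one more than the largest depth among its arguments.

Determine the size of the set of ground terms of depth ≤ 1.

If N_k denotes the number of depth-≤k ground terms, the 2 constants give N_0 = 2, and each function symbol of arity r contributes N_{k-1}^r new terms at level k: N_k = 2 + N_{k-1}.
N_0 = 2
N_1 = 2 + 2 = 4
Explicitly: d, a, f2(d), f2(a).

4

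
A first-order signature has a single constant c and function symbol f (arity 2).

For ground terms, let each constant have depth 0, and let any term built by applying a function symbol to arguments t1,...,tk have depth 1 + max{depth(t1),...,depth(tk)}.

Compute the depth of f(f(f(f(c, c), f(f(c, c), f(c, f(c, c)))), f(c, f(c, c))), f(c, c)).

depth(f(c, c)) = 1 + max(0, 0) = 1
depth(f(c, f(c, c))) = 1 + max(0, 1) = 2
depth(f(f(c, c), f(c, f(c, c)))) = 1 + max(1, 2) = 3
depth(f(f(c, c), f(f(c, c), f(c, f(c, c))))) = 1 + max(1, 3) = 4
depth(f(f(f(c, c), f(f(c, c), f(c, f(c, c)))), f(c, f(c, c)))) = 1 + max(4, 2) = 5
depth(f(f(f(f(c, c), f(f(c, c), f(c, f(c, c)))), f(c, f(c, c))), f(c, c))) = 1 + max(5, 1) = 6

6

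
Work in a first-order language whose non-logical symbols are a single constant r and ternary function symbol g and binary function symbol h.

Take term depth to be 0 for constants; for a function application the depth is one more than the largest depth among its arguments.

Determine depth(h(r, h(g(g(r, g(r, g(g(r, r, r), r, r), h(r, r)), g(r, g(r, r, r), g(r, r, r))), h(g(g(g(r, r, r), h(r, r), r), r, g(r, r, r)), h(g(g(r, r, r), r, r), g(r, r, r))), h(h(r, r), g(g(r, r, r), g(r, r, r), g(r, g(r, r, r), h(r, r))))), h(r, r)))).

7

depth(g(r, r, r)) = 1 + max(0, 0, 0) = 1
depth(g(g(r, r, r), r, r)) = 1 + max(1, 0, 0) = 2
depth(h(r, r)) = 1 + max(0, 0) = 1
depth(g(r, g(g(r, r, r), r, r), h(r, r))) = 1 + max(0, 2, 1) = 3
depth(g(r, g(r, r, r), g(r, r, r))) = 1 + max(0, 1, 1) = 2
depth(g(r, g(r, g(g(r, r, r), r, r), h(r, r)), g(r, g(r, r, r), g(r, r, r)))) = 1 + max(0, 3, 2) = 4
depth(g(g(r, r, r), h(r, r), r)) = 1 + max(1, 1, 0) = 2
depth(g(g(g(r, r, r), h(r, r), r), r, g(r, r, r))) = 1 + max(2, 0, 1) = 3
depth(h(g(g(r, r, r), r, r), g(r, r, r))) = 1 + max(2, 1) = 3
depth(h(g(g(g(r, r, r), h(r, r), r), r, g(r, r, r)), h(g(g(r, r, r), r, r), g(r, r, r)))) = 1 + max(3, 3) = 4
depth(g(r, g(r, r, r), h(r, r))) = 1 + max(0, 1, 1) = 2
depth(g(g(r, r, r), g(r, r, r), g(r, g(r, r, r), h(r, r)))) = 1 + max(1, 1, 2) = 3
depth(h(h(r, r), g(g(r, r, r), g(r, r, r), g(r, g(r, r, r), h(r, r))))) = 1 + max(1, 3) = 4
depth(g(g(r, g(r, g(g(r, r, r), r, r), h(r, r)), g(r, g(r, r, r), g(r, r, r))), h(g(g(g(r, r, r), h(r, r), r), r, g(r, r, r)), h(g(g(r, r, r), r, r), g(r, r, r))), h(h(r, r), g(g(r, r, r), g(r, r, r), g(r, g(r, r, r), h(r, r)))))) = 1 + max(4, 4, 4) = 5
depth(h(g(g(r, g(r, g(g(r, r, r), r, r), h(r, r)), g(r, g(r, r, r), g(r, r, r))), h(g(g(g(r, r, r), h(r, r), r), r, g(r, r, r)), h(g(g(r, r, r), r, r), g(r, r, r))), h(h(r, r), g(g(r, r, r), g(r, r, r), g(r, g(r, r, r), h(r, r))))), h(r, r))) = 1 + max(5, 1) = 6
depth(h(r, h(g(g(r, g(r, g(g(r, r, r), r, r), h(r, r)), g(r, g(r, r, r), g(r, r, r))), h(g(g(g(r, r, r), h(r, r), r), r, g(r, r, r)), h(g(g(r, r, r), r, r), g(r, r, r))), h(h(r, r), g(g(r, r, r), g(r, r, r), g(r, g(r, r, r), h(r, r))))), h(r, r)))) = 1 + max(0, 6) = 7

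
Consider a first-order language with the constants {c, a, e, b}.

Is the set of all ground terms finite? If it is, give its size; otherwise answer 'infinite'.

4

There are no function symbols, so every ground term is one of the 4 constants.
The Herbrand universe is {c, a, e, b}, which is finite with 4 elements.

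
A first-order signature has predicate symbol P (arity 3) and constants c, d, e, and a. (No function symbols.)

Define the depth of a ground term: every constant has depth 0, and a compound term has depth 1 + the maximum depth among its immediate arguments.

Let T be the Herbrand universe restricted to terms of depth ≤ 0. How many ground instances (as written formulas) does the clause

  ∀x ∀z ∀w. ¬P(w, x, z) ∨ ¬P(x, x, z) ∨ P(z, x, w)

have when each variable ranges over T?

Ground terms of depth ≤ 0:
  With no function symbols every ground term is a constant, so there are exactly 4 ground terms at every depth bound.
  N_0 = 4
  Explicitly: c, d, e, a.
So there are 4 ground terms available for substitution.
The clause has 3 distinct variables (x, z, w), each appearing in the body. In the free term algebra distinct substitutions yield syntactically distinct ground instances.
Number of ground instances = 4^3 = 64.

64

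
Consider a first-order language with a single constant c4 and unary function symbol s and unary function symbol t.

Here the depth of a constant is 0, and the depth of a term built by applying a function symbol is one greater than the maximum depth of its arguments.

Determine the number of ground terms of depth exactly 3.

8

Write N_k for the number of ground terms of depth ≤ k. A term of depth ≤ k is either a constant or a function symbol applied to arguments of depth ≤ k−1, so N_k = 1 + N_{k-1} + N_{k-1}.
N_0 = 1
N_1 = 1 + 1 + 1 = 3
N_2 = 1 + 3 + 3 = 7
N_3 = 1 + 7 + 7 = 15
Terms of depth exactly 3: N_3 − N_2 = 15 − 7 = 8.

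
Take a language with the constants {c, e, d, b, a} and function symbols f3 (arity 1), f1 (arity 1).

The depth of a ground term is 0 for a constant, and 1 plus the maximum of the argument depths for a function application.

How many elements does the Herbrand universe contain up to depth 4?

155

Write N_k for the number of ground terms of depth ≤ k. A term of depth ≤ k is either a constant or a function symbol applied to arguments of depth ≤ k−1, so N_k = 5 + N_{k-1} + N_{k-1}.
N_0 = 5
N_1 = 5 + 5 + 5 = 15
N_2 = 5 + 15 + 15 = 35
N_3 = 5 + 35 + 35 = 75
N_4 = 5 + 75 + 75 = 155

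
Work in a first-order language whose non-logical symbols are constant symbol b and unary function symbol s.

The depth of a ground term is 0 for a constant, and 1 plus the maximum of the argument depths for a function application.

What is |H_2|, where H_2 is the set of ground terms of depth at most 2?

Let N_k = |{terms of depth ≤ k}|. Then N_0 = 1 and N_k = 1 + N_{k-1} for k ≥ 1 (one summand per function symbol, arity giving the exponent).
N_0 = 1
N_1 = 1 + 1 = 2
N_2 = 1 + 2 = 3
Explicitly: b, s(b), s(s(b)).

3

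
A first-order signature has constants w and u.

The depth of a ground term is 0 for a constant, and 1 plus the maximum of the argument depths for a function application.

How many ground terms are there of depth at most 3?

With no function symbols every ground term is a constant, so there are exactly 2 ground terms at every depth bound.
N_0 = 2
N_1 = 2
N_2 = 2
N_3 = 2
Explicitly: w, u.

2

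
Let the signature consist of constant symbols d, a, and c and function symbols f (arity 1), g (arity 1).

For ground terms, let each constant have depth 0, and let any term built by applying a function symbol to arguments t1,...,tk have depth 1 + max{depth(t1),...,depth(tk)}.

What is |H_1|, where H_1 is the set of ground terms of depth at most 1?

Write N_k for the number of ground terms of depth ≤ k. A term of depth ≤ k is either a constant or a function symbol applied to arguments of depth ≤ k−1, so N_k = 3 + N_{k-1} + N_{k-1}.
N_0 = 3
N_1 = 3 + 3 + 3 = 9
Explicitly: d, a, c, f(d), f(a), f(c), g(d), g(a), g(c).

9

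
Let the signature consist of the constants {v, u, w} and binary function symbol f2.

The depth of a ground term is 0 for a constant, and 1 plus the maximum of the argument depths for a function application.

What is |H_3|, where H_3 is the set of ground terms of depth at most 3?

If N_k denotes the number of depth-≤k ground terms, the 3 constants give N_0 = 3, and each function symbol of arity r contributes N_{k-1}^r new terms at level k: N_k = 3 + N_{k-1}^2.
N_0 = 3
N_1 = 3 + 3^2 = 12
N_2 = 3 + 12^2 = 147
N_3 = 3 + 147^2 = 21612

21612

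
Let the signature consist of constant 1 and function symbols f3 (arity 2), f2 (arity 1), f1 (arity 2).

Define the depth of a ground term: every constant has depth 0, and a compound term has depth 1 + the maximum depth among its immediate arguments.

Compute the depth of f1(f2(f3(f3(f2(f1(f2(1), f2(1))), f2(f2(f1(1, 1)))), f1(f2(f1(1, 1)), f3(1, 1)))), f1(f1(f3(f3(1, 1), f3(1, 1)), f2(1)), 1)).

depth(f2(1)) = 1 + depth(1) = 1 + 0 = 1
depth(f1(f2(1), f2(1))) = 1 + max(1, 1) = 2
depth(f2(f1(f2(1), f2(1)))) = 1 + depth(f1(f2(1), f2(1))) = 1 + 2 = 3
depth(f1(1, 1)) = 1 + max(0, 0) = 1
depth(f2(f1(1, 1))) = 1 + depth(f1(1, 1)) = 1 + 1 = 2
depth(f2(f2(f1(1, 1)))) = 1 + depth(f2(f1(1, 1))) = 1 + 2 = 3
depth(f3(f2(f1(f2(1), f2(1))), f2(f2(f1(1, 1))))) = 1 + max(3, 3) = 4
depth(f3(1, 1)) = 1 + max(0, 0) = 1
depth(f1(f2(f1(1, 1)), f3(1, 1))) = 1 + max(2, 1) = 3
depth(f3(f3(f2(f1(f2(1), f2(1))), f2(f2(f1(1, 1)))), f1(f2(f1(1, 1)), f3(1, 1)))) = 1 + max(4, 3) = 5
depth(f2(f3(f3(f2(f1(f2(1), f2(1))), f2(f2(f1(1, 1)))), f1(f2(f1(1, 1)), f3(1, 1))))) = 1 + depth(f3(f3(f2(f1(f2(1), f2(1))), f2(f2(f1(1, 1)))), f1(f2(f1(1, 1)), f3(1, 1)))) = 1 + 5 = 6
depth(f3(f3(1, 1), f3(1, 1))) = 1 + max(1, 1) = 2
depth(f1(f3(f3(1, 1), f3(1, 1)), f2(1))) = 1 + max(2, 1) = 3
depth(f1(f1(f3(f3(1, 1), f3(1, 1)), f2(1)), 1)) = 1 + max(3, 0) = 4
depth(f1(f2(f3(f3(f2(f1(f2(1), f2(1))), f2(f2(f1(1, 1)))), f1(f2(f1(1, 1)), f3(1, 1)))), f1(f1(f3(f3(1, 1), f3(1, 1)), f2(1)), 1))) = 1 + max(6, 4) = 7

7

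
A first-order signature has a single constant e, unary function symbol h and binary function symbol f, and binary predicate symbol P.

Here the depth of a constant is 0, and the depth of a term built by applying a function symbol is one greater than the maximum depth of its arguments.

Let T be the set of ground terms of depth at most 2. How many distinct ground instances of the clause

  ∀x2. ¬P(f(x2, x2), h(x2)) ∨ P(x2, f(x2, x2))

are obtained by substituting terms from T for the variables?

Ground terms of depth ≤ 2:
  Let N_k = |{terms of depth ≤ k}|. Then N_0 = 1 and N_k = 1 + N_{k-1} + N_{k-1}^2 for k ≥ 1 (one summand per function symbol, arity giving the exponent).
  N_0 = 1
  N_1 = 1 + 1 + 1^2 = 3
  N_2 = 1 + 3 + 3^2 = 13
So there are 13 ground terms available for substitution.
The body mentions the single quantified variable x2; since ground terms form a free algebra, no two substitutions collapse to the same formula.
Number of ground instances = 13.

13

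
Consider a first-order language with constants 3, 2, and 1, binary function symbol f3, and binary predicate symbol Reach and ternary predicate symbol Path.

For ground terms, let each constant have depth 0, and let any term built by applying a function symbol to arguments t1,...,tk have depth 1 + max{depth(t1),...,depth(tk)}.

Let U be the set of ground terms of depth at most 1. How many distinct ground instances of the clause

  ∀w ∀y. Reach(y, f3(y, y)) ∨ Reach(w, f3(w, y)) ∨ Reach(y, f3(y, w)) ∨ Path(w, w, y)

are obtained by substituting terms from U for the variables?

Ground terms of depth ≤ 1:
  Let N_k = |{terms of depth ≤ k}|. Then N_0 = 3 and N_k = 3 + N_{k-1}^2 for k ≥ 1 (one summand per function symbol, arity giving the exponent).
  N_0 = 3
  N_1 = 3 + 3^2 = 12
So there are 12 ground terms available for substitution.
The body mentions every one of the 2 quantified variables; since ground terms form a free algebra, no two substitutions collapse to the same formula.
Number of ground instances = 12^2 = 144.

144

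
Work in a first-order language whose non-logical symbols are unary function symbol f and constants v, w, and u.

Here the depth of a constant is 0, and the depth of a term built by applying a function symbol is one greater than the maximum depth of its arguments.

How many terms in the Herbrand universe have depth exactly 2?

3

Count level by level. With function symbols f/1, the terms of depth ≤ k are the 3 constants together with each function applied to depth-≤(k−1) tuples, so N_k = 3 + N_{k-1}.
N_0 = 3
N_1 = 3 + 3 = 6
N_2 = 3 + 6 = 9
Terms of depth exactly 2: N_2 − N_1 = 9 − 6 = 3.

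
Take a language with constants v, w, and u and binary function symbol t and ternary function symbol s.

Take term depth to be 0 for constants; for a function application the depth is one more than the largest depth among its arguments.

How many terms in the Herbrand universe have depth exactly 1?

Count level by level. With function symbols t/2, s/3, the terms of depth ≤ k are the 3 constants together with each function applied to depth-≤(k−1) tuples, so N_k = 3 + N_{k-1}^2 + N_{k-1}^3.
N_0 = 3
N_1 = 3 + 3^2 + 3^3 = 39
Terms of depth exactly 1: N_1 − N_0 = 39 − 3 = 36.

36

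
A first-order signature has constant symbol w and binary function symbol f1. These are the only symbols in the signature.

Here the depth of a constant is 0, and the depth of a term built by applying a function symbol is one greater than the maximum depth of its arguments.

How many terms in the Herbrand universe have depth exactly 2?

3

Let N_k count ground terms of depth at most k. Each non-constant term of depth ≤ k is some function symbol applied to depth-≤(k−1) arguments, giving N_k = 1 + N_{k-1}^2.
N_0 = 1
N_1 = 1 + 1^2 = 2
N_2 = 1 + 2^2 = 5
Terms of depth exactly 2: N_2 − N_1 = 5 − 2 = 3.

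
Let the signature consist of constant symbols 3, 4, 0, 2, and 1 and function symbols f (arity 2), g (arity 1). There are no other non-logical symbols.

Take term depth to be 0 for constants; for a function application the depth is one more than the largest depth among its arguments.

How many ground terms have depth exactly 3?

Count level by level. With function symbols f/2, g/1, the terms of depth ≤ k are the 5 constants together with each function applied to depth-≤(k−1) tuples, so N_k = 5 + N_{k-1}^2 + N_{k-1}.
N_0 = 5
N_1 = 5 + 5^2 + 5 = 35
N_2 = 5 + 35^2 + 35 = 1265
N_3 = 5 + 1265^2 + 1265 = 1601495
Terms of depth exactly 3: N_3 − N_2 = 1601495 − 1265 = 1600230.

1600230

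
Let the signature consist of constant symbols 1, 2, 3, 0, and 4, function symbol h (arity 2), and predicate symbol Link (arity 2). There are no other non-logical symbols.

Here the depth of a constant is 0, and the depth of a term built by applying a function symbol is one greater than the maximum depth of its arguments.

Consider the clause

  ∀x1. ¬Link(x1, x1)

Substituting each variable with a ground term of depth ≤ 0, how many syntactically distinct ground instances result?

5

Ground terms of depth ≤ 0:
  Let N_k = |{terms of depth ≤ k}|. Then N_0 = 5 and N_k = 5 + N_{k-1}^2 for k ≥ 1 (one summand per function symbol, arity giving the exponent).
  N_0 = 5
So there are 5 ground terms available for substitution.
The clause has 1 distinct variable (x1), which appears in the body. In the free term algebra distinct substitutions yield syntactically distinct ground instances.
Number of ground instances = 5.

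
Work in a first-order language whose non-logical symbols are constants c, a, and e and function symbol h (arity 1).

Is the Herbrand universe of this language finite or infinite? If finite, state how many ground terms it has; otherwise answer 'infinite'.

infinite

The signature has at least one function symbol (h, arity 1) and at least one constant (c).
Iterating h gives infinitely many distinct ground terms: c, h(c), h(h(c)), ...
So the Herbrand universe is infinite.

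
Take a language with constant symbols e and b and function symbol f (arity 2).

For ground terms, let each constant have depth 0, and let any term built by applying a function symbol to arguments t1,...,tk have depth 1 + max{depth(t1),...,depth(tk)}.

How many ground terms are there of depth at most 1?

6

Let N_k = |{terms of depth ≤ k}|. Then N_0 = 2 and N_k = 2 + N_{k-1}^2 for k ≥ 1 (one summand per function symbol, arity giving the exponent).
N_0 = 2
N_1 = 2 + 2^2 = 6
Explicitly: e, b, f(e, e), f(e, b), f(b, e), f(b, b).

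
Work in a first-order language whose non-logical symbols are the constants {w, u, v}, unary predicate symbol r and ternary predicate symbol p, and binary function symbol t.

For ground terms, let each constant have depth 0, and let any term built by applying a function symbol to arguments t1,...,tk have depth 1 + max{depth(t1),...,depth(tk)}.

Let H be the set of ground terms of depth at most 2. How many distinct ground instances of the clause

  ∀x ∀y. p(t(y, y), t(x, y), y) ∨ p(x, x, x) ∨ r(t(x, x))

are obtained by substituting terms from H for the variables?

Ground terms of depth ≤ 2:
  Write N_k for the number of ground terms of depth ≤ k. A term of depth ≤ k is either a constant or a function symbol applied to arguments of depth ≤ k−1, so N_k = 3 + N_{k-1}^2.
  N_0 = 3
  N_1 = 3 + 3^2 = 12
  N_2 = 3 + 12^2 = 147
So there are 147 ground terms available for substitution.
There are 2 variables to instantiate (x, y), each occurring in at least one literal, so different choices give different ground instances.
Number of ground instances = 147^2 = 21609.

21609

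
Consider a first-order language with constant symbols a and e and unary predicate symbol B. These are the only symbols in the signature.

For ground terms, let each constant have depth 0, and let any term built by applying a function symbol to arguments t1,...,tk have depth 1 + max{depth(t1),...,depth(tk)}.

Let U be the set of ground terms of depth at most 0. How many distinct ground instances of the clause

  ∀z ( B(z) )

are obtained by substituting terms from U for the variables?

Ground terms of depth ≤ 0:
  With no function symbols every ground term is a constant, so there are exactly 2 ground terms at every depth bound.
  N_0 = 2
So there are 2 ground terms available for substitution.
The clause has 1 distinct variable (z), which appears in the body. In the free term algebra distinct substitutions yield syntactically distinct ground instances.
Number of ground instances = 2.

2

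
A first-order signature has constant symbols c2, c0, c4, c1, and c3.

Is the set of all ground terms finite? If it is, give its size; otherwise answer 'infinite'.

5

There are no function symbols, so every ground term is one of the 5 constants.
The Herbrand universe is {c2, c0, c4, c1, c3}, which is finite with 5 elements.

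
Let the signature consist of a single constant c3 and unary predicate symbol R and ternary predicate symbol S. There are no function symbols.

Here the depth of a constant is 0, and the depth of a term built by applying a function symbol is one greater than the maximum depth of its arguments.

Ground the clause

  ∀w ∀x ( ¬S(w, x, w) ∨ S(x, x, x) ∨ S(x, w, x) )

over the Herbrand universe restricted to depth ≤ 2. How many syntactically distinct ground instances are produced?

Ground terms of depth ≤ 2:
  With no function symbols every ground term is a constant, so there is exactly 1 ground term at every depth bound.
  N_0 = 1
  N_1 = 1
  N_2 = 1
  Explicitly: c3.
So there is exactly 1 ground term available for substitution.
The body mentions every one of the 2 quantified variables; since ground terms form a free algebra, no two substitutions collapse to the same formula.
Number of ground instances = 1^2 = 1.

1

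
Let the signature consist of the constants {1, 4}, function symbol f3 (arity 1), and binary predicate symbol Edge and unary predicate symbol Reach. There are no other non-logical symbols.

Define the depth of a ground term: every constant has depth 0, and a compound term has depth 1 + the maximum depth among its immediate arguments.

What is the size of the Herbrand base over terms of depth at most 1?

20

First count ground terms of depth ≤ 1.
Let N_k = |{terms of depth ≤ k}|. Then N_0 = 2 and N_k = 2 + N_{k-1} for k ≥ 1 (one summand per function symbol, arity giving the exponent).
N_0 = 2
N_1 = 2 + 2 = 4
So |H| = 4.
Ground atoms are formed by filling each argument slot of a predicate with a term from H, so an r-ary predicate gives |H|^r atoms:
  Edge: 4^2 = 16;  Reach: 4
Total ground atoms: 16 + 4 = 20.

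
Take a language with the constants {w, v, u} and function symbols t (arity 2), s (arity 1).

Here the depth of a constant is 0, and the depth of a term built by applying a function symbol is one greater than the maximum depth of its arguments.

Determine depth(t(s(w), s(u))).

2

depth(s(w)) = 1 + depth(w) = 1 + 0 = 1
depth(s(u)) = 1 + depth(u) = 1 + 0 = 1
depth(t(s(w), s(u))) = 1 + max(1, 1) = 2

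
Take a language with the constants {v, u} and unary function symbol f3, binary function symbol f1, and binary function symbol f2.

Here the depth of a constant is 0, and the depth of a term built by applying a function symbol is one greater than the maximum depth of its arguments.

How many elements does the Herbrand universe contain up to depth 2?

Write N_k for the number of ground terms of depth ≤ k. A term of depth ≤ k is either a constant or a function symbol applied to arguments of depth ≤ k−1, so N_k = 2 + N_{k-1} + N_{k-1}^2 + N_{k-1}^2.
N_0 = 2
N_1 = 2 + 2 + 2^2 + 2^2 = 12
N_2 = 2 + 12 + 12^2 + 12^2 = 302

302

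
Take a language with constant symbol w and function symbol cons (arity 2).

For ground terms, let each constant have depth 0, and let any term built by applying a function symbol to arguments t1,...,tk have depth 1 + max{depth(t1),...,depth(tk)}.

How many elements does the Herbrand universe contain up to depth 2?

5

Count level by level. With function symbols cons/2, the terms of depth ≤ k are the 1 constant together with each function applied to depth-≤(k−1) tuples, so N_k = 1 + N_{k-1}^2.
N_0 = 1
N_1 = 1 + 1^2 = 2
N_2 = 1 + 2^2 = 5
Explicitly: w, cons(w, w), cons(w, cons(w, w)), cons(cons(w, w), w), cons(cons(w, w), cons(w, w)).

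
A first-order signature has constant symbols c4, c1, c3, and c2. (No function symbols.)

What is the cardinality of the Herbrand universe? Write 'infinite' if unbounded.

4

There are no function symbols, so every ground term is one of the 4 constants.
The Herbrand universe is {c4, c1, c3, c2}, which is finite with 4 elements.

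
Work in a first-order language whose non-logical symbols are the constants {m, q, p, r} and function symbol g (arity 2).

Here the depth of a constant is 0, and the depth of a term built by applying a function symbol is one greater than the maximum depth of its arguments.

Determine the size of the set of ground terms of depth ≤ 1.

Write N_k for the number of ground terms of depth ≤ k. A term of depth ≤ k is either a constant or a function symbol applied to arguments of depth ≤ k−1, so N_k = 4 + N_{k-1}^2.
N_0 = 4
N_1 = 4 + 4^2 = 20

20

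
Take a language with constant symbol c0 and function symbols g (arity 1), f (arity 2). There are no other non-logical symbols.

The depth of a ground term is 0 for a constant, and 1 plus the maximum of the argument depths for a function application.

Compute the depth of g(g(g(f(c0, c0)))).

depth(f(c0, c0)) = 1 + max(0, 0) = 1
depth(g(f(c0, c0))) = 1 + depth(f(c0, c0)) = 1 + 1 = 2
depth(g(g(f(c0, c0)))) = 1 + depth(g(f(c0, c0))) = 1 + 2 = 3
depth(g(g(g(f(c0, c0))))) = 1 + depth(g(g(f(c0, c0)))) = 1 + 3 = 4

4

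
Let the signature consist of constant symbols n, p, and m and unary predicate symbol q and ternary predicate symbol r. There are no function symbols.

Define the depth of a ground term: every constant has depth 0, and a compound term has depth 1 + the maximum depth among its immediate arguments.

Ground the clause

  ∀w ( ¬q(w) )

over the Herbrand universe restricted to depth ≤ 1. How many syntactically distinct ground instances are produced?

3

Ground terms of depth ≤ 1:
  With no function symbols every ground term is a constant, so there are exactly 3 ground terms at every depth bound.
  N_0 = 3
  N_1 = 3
  Explicitly: n, p, m.
So there are 3 ground terms available for substitution.
The variable w ranges independently over the available ground terms, and distinct assignments produce distinct instances.
Number of ground instances = 3.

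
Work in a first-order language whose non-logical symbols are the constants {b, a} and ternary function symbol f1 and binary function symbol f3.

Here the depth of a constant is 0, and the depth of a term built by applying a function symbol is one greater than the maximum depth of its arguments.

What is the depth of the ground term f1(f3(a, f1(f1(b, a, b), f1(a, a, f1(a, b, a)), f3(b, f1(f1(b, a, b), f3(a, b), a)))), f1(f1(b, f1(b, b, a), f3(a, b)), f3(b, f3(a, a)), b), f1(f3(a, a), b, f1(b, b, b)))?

depth(f1(b, a, b)) = 1 + max(0, 0, 0) = 1
depth(f1(a, b, a)) = 1 + max(0, 0, 0) = 1
depth(f1(a, a, f1(a, b, a))) = 1 + max(0, 0, 1) = 2
depth(f3(a, b)) = 1 + max(0, 0) = 1
depth(f1(f1(b, a, b), f3(a, b), a)) = 1 + max(1, 1, 0) = 2
depth(f3(b, f1(f1(b, a, b), f3(a, b), a))) = 1 + max(0, 2) = 3
depth(f1(f1(b, a, b), f1(a, a, f1(a, b, a)), f3(b, f1(f1(b, a, b), f3(a, b), a)))) = 1 + max(1, 2, 3) = 4
depth(f3(a, f1(f1(b, a, b), f1(a, a, f1(a, b, a)), f3(b, f1(f1(b, a, b), f3(a, b), a))))) = 1 + max(0, 4) = 5
depth(f1(b, b, a)) = 1 + max(0, 0, 0) = 1
depth(f1(b, f1(b, b, a), f3(a, b))) = 1 + max(0, 1, 1) = 2
depth(f3(a, a)) = 1 + max(0, 0) = 1
depth(f3(b, f3(a, a))) = 1 + max(0, 1) = 2
depth(f1(f1(b, f1(b, b, a), f3(a, b)), f3(b, f3(a, a)), b)) = 1 + max(2, 2, 0) = 3
depth(f1(b, b, b)) = 1 + max(0, 0, 0) = 1
depth(f1(f3(a, a), b, f1(b, b, b))) = 1 + max(1, 0, 1) = 2
depth(f1(f3(a, f1(f1(b, a, b), f1(a, a, f1(a, b, a)), f3(b, f1(f1(b, a, b), f3(a, b), a)))), f1(f1(b, f1(b, b, a), f3(a, b)), f3(b, f3(a, a)), b), f1(f3(a, a), b, f1(b, b, b)))) = 1 + max(5, 3, 2) = 6

6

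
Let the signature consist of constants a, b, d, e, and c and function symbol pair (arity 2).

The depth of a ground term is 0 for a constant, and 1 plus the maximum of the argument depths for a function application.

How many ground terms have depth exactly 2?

Count level by level. With function symbols pair/2, the terms of depth ≤ k are the 5 constants together with each function applied to depth-≤(k−1) tuples, so N_k = 5 + N_{k-1}^2.
N_0 = 5
N_1 = 5 + 5^2 = 30
N_2 = 5 + 30^2 = 905
Terms of depth exactly 2: N_2 − N_1 = 905 − 30 = 875.

875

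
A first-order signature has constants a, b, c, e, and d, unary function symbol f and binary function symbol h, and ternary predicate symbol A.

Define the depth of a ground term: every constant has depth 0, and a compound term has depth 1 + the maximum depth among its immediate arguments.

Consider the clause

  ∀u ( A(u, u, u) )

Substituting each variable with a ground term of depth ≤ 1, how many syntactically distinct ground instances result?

35

Ground terms of depth ≤ 1:
  Let N_k count ground terms of depth at most k. Each non-constant term of depth ≤ k is some function symbol applied to depth-≤(k−1) arguments, giving N_k = 5 + N_{k-1} + N_{k-1}^2.
  N_0 = 5
  N_1 = 5 + 5 + 5^2 = 35
So there are 35 ground terms available for substitution.
There is 1 variable to instantiate (u),  occurring in at least one literal, so different choices give different ground instances.
Number of ground instances = 35.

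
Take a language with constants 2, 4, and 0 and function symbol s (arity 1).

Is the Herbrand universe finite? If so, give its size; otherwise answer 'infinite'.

infinite

The signature has at least one function symbol (s, arity 1) and at least one constant (2).
Iterating s gives infinitely many distinct ground terms: 2, s(2), s(s(2)), ...
So the Herbrand universe is infinite.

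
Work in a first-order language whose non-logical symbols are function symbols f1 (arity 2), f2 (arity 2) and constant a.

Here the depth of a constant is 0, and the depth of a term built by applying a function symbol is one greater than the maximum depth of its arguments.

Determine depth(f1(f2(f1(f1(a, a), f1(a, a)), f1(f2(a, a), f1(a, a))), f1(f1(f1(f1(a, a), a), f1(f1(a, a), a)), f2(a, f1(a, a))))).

depth(f1(a, a)) = 1 + max(0, 0) = 1
depth(f1(f1(a, a), f1(a, a))) = 1 + max(1, 1) = 2
depth(f2(a, a)) = 1 + max(0, 0) = 1
depth(f1(f2(a, a), f1(a, a))) = 1 + max(1, 1) = 2
depth(f2(f1(f1(a, a), f1(a, a)), f1(f2(a, a), f1(a, a)))) = 1 + max(2, 2) = 3
depth(f1(f1(a, a), a)) = 1 + max(1, 0) = 2
depth(f1(f1(f1(a, a), a), f1(f1(a, a), a))) = 1 + max(2, 2) = 3
depth(f2(a, f1(a, a))) = 1 + max(0, 1) = 2
depth(f1(f1(f1(f1(a, a), a), f1(f1(a, a), a)), f2(a, f1(a, a)))) = 1 + max(3, 2) = 4
depth(f1(f2(f1(f1(a, a), f1(a, a)), f1(f2(a, a), f1(a, a))), f1(f1(f1(f1(a, a), a), f1(f1(a, a), a)), f2(a, f1(a, a))))) = 1 + max(3, 4) = 5

5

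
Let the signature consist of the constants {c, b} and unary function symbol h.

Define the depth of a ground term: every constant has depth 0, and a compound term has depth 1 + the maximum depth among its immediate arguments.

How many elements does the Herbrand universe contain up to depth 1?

4

Let N_k = |{terms of depth ≤ k}|. Then N_0 = 2 and N_k = 2 + N_{k-1} for k ≥ 1 (one summand per function symbol, arity giving the exponent).
N_0 = 2
N_1 = 2 + 2 = 4
Explicitly: c, b, h(c), h(b).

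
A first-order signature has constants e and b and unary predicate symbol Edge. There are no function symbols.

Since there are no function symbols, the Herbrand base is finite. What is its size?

With no function symbols, the Herbrand universe is just the 2 constants.
Ground atoms per predicate: Edge: 2.
Herbrand base size = 2 = 2.

2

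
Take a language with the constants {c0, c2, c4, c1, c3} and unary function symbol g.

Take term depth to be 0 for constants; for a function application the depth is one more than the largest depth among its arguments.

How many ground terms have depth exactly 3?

Let N_k count ground terms of depth at most k. Each non-constant term of depth ≤ k is some function symbol applied to depth-≤(k−1) arguments, giving N_k = 5 + N_{k-1}.
N_0 = 5
N_1 = 5 + 5 = 10
N_2 = 5 + 10 = 15
N_3 = 5 + 15 = 20
Terms of depth exactly 3: N_3 − N_2 = 20 − 15 = 5.

5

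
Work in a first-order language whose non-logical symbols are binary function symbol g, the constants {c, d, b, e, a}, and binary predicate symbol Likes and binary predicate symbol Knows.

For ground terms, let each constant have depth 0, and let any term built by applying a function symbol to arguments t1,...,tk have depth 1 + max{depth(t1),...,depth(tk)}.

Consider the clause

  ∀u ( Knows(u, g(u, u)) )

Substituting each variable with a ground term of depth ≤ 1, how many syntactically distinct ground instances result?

Ground terms of depth ≤ 1:
  Let N_k = |{terms of depth ≤ k}|. Then N_0 = 5 and N_k = 5 + N_{k-1}^2 for k ≥ 1 (one summand per function symbol, arity giving the exponent).
  N_0 = 5
  N_1 = 5 + 5^2 = 30
So there are 30 ground terms available for substitution.
The variable u ranges independently over the available ground terms, and distinct assignments produce distinct instances.
Number of ground instances = 30.

30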